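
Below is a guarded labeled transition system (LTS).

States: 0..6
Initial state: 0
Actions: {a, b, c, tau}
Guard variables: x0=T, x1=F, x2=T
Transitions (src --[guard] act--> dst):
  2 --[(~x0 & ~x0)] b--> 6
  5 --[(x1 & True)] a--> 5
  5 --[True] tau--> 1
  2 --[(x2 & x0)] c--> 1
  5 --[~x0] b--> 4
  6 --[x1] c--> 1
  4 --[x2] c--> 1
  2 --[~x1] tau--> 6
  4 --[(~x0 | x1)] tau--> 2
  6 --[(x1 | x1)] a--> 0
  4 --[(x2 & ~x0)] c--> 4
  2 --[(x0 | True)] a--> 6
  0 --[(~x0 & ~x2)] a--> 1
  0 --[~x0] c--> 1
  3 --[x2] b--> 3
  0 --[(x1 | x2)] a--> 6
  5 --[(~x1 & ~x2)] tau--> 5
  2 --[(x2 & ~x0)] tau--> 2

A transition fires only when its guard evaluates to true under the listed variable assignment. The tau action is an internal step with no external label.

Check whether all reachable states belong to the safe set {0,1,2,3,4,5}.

Answer: INVARIANT VIOLATED at state 6

Working:
Safe = {0,1,2,3,4,5}
R = {0,6}
  0: ✓
  6: VIOLATES
counterexample path to 6: a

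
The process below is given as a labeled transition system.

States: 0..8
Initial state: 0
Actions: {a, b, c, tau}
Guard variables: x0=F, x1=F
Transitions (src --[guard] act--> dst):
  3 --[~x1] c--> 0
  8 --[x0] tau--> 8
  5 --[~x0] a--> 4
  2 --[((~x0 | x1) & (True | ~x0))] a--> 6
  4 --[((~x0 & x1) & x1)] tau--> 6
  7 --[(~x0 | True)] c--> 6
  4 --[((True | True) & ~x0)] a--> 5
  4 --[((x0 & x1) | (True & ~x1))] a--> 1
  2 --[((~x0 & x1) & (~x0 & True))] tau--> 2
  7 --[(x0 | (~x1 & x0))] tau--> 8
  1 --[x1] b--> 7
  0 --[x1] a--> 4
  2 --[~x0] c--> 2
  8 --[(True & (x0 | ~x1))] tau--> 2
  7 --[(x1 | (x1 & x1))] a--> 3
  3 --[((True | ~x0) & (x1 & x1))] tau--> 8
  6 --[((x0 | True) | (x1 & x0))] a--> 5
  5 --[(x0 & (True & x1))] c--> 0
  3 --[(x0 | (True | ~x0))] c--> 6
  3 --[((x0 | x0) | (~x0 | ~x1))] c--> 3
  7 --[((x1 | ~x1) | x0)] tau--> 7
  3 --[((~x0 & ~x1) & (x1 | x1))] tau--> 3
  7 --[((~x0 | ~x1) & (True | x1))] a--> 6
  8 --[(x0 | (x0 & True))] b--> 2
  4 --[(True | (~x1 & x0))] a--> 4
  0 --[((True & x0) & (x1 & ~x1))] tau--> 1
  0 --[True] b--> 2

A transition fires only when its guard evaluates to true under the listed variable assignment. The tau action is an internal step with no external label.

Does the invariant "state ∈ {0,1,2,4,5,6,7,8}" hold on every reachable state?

Answer: INVARIANT HOLDS

Analysis:
Allowed set {0,1,2,4,5,6,7,8}
Reachable = {0,1,2,4,5,6}
  0: ok
  1: ok
  2: ok
  4: ok
  5: ok
  6: ok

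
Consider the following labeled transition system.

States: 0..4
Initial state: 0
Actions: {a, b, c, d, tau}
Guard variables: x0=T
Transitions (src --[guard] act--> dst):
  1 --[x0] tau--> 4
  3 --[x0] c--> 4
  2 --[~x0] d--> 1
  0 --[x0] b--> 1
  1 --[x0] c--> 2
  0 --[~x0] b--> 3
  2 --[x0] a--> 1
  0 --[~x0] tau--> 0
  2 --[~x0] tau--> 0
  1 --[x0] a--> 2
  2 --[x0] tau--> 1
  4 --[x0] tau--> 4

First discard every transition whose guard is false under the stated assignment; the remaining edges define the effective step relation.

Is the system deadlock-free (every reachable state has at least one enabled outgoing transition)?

Answer: DEADLOCK-FREE

Trace:
Reach set: {0,1,2,4}
  0: b→1  [deg 1]
  1: a→2  c→2  tau→4  [deg 3]
  2: a→1  tau→1  [deg 2]
  4: tau→4  [deg 1]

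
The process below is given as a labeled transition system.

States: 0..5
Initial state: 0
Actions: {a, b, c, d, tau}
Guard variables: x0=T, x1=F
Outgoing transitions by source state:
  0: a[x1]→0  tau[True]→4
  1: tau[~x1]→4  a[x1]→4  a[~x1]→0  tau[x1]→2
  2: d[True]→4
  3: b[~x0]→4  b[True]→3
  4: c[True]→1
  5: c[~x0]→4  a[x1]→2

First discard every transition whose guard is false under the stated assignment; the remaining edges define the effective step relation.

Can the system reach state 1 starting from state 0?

Guard filter leaves 6 enabled edge(s).
Layer 0: {0}
Layer 1: {4}  cumulative {0,4}
Layer 2: {1}  cumulative {0,1,4}
R = {0,1,4}
Path to 1: tau·c

Answer: REACHABLE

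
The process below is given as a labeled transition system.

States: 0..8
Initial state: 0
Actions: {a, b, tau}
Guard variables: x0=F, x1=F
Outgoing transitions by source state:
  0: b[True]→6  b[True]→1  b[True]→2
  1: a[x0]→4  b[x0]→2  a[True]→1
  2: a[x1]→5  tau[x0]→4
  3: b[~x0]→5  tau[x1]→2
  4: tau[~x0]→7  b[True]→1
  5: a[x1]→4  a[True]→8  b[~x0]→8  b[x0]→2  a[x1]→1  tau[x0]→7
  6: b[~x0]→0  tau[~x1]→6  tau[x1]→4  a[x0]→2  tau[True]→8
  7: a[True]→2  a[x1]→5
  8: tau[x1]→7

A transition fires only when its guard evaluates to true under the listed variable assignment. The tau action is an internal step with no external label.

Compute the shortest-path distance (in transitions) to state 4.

Breadth-first toward 4:
  depth 0: {0}
  depth 1: {1,2,6}
  depth 2: {8}
4 never appears.

Answer: UNREACHABLE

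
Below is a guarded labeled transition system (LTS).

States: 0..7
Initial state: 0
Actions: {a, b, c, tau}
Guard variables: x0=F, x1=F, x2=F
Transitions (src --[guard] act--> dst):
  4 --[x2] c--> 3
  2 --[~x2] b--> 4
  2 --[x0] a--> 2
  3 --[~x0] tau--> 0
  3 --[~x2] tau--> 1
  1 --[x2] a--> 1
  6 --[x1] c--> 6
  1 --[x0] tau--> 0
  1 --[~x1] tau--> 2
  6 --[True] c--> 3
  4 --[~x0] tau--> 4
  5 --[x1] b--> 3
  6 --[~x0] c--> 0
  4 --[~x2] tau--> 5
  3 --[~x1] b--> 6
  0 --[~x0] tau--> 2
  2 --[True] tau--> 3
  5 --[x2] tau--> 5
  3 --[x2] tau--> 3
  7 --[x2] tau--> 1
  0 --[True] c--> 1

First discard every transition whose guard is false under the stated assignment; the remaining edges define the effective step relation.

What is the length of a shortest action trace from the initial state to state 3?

Breadth-first toward 3:
  Layer 0: {0}
  Layer 1: {1,2}
  Layer 2: {3,4}
3 enters at depth 2; path tau·tau

Answer: 2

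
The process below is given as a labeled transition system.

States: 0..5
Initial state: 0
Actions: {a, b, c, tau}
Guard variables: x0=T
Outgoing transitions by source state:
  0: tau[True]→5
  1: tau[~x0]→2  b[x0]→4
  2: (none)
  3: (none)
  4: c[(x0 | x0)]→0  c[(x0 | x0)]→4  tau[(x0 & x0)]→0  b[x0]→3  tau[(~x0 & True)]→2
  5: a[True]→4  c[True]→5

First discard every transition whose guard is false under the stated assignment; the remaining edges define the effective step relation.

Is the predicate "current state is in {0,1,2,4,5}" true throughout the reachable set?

Safe = {0,1,2,4,5}
Reachable = {0,3,4,5}
  0: ok
  3: VIOLATES
  4: ok
  5: ok
witness against invariant: tau·a·b → 3

Answer: INVARIANT VIOLATED at state 3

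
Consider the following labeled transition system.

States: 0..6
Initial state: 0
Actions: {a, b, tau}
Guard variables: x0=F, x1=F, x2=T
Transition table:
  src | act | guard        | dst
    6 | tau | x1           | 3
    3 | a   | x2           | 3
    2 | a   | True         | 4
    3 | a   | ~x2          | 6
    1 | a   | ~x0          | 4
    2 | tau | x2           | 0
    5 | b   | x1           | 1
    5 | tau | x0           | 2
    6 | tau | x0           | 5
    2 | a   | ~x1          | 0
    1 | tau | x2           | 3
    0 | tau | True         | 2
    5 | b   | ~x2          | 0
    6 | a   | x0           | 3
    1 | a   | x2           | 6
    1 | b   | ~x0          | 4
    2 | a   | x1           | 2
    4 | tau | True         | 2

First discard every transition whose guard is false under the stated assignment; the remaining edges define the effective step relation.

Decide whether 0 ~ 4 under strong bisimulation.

Bisimulation quotient by refinement:
  π0 = {{0,1,2,3,4,5,6}}
  π1 = {{0,4},{1},{2},{3},{5,6}}
stable after 2 split(s): 5 block(s)
class of 0: {0,4}; class of 4: {0,4}

Answer: BISIMILAR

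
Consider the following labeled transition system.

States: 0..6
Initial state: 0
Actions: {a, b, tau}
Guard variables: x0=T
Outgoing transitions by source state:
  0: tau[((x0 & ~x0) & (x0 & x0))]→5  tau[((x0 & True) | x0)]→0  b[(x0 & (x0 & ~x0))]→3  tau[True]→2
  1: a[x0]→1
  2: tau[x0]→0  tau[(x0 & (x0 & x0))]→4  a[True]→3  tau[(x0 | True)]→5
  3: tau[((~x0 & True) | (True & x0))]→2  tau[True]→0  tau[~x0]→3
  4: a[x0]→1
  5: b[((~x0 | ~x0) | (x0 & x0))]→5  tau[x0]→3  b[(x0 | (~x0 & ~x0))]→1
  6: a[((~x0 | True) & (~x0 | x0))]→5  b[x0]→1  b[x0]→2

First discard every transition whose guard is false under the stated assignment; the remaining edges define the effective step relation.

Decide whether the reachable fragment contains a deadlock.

R = {0,1,2,3,4,5}
  0: tau→0  tau→2  [2 out]
  1: a→1  [1 out]
  2: a→3  tau→0  tau→4  tau→5  [4 out]
  3: tau→0  tau→2  [2 out]
  4: a→1  [1 out]
  5: b→1  b→5  tau→3  [3 out]

Answer: DEADLOCK-FREE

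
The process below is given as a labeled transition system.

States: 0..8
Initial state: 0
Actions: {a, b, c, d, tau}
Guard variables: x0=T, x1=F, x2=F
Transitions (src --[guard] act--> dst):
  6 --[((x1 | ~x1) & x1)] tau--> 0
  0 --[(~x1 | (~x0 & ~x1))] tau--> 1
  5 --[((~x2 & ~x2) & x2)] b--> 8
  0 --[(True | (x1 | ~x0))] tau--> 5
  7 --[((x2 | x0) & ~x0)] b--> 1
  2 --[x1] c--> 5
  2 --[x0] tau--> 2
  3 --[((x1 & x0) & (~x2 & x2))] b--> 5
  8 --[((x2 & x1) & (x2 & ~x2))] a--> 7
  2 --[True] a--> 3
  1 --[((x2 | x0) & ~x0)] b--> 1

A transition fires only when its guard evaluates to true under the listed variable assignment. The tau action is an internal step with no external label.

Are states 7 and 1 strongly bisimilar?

Compute ~ classes (split until stable):
  round 0: {{0,1,2,3,4,5,6,7,8}}
  round 1: {{0},{1,3,4,5,6,7,8},{2}}
3 equivalence class(es) (converged in 2)
7∈{1,3,4,5,6,7,8}, 1∈{1,3,4,5,6,7,8}

Answer: BISIMILAR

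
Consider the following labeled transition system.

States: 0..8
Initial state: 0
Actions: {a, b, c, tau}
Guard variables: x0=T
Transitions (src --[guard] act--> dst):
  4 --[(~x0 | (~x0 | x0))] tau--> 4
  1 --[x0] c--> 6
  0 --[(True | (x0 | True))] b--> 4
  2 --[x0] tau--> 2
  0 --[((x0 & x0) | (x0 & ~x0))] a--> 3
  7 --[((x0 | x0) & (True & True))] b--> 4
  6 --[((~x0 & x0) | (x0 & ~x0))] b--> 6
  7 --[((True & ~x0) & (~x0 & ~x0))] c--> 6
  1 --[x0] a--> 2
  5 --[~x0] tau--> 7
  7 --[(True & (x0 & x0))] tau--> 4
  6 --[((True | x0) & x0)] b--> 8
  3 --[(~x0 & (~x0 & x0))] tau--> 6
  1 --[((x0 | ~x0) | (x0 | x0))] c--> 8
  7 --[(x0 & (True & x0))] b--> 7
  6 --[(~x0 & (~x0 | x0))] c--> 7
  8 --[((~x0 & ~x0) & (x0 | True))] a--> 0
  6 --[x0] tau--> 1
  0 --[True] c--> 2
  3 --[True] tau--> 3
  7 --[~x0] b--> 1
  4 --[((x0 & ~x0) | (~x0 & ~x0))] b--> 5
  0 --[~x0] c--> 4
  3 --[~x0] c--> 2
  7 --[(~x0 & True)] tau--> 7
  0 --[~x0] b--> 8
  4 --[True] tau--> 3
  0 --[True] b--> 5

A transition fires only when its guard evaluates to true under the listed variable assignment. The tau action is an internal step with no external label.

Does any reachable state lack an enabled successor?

R = {0,2,3,4,5}
  0: a→3  b→4  b→5  c→2  [4 out]
  2: tau→2  [1 out]
  3: tau→3  [1 out]
  4: tau→3  tau→4  [2 out]
  5: ∅  [deadlock]
trace reaching 5: b

Answer: DEADLOCK at state 5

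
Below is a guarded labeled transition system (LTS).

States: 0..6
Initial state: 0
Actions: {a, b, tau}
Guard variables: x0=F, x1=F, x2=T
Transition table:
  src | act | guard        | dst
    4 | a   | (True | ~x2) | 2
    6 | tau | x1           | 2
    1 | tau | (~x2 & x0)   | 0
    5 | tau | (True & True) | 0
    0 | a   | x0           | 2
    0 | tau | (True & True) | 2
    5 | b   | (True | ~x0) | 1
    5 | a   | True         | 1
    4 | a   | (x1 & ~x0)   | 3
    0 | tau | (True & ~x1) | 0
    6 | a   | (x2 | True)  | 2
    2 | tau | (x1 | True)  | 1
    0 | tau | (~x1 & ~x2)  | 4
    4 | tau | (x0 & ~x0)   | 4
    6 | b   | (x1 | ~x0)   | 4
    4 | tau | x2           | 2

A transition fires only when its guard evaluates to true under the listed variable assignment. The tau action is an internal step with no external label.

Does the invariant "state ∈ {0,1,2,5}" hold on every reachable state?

Allowed set {0,1,2,5}
R = {0,1,2}
  0: safe
  1: safe
  2: safe

Answer: INVARIANT HOLDS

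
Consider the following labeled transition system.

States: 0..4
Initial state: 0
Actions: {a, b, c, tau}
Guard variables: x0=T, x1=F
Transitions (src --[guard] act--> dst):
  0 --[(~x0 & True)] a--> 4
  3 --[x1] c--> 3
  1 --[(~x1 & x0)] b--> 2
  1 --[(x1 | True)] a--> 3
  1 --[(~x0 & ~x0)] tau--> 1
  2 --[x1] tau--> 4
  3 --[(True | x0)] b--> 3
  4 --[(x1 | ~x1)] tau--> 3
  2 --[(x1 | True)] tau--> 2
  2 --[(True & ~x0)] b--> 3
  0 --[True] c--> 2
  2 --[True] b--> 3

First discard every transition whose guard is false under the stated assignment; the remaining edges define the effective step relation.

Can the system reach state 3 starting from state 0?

Answer: REACHABLE

Analysis:
7 transition(s) survive guard evaluation.
L0 = {0}
L1 = {2}  now seen {0,2}
L2 = {3}  now seen {0,2,3}
Reachable = {0,2,3}
Path to 3: c·b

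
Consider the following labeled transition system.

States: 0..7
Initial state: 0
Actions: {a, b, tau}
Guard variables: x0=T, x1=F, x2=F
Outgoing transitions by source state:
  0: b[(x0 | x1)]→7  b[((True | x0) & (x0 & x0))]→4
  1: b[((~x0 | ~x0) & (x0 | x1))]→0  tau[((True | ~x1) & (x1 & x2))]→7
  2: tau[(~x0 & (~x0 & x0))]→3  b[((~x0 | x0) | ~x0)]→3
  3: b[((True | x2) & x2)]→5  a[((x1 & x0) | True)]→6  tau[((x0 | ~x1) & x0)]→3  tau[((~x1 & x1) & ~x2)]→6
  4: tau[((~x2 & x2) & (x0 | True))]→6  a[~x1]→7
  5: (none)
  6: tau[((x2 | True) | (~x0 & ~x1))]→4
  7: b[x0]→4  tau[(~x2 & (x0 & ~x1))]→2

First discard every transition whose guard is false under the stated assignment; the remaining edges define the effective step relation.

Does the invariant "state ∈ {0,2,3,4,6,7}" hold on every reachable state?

Inv-set: {0,2,3,4,6,7}
R = {0,2,3,4,6,7}
  0: ok
  2: ok
  3: ok
  4: ok
  6: ok
  7: ok

Answer: INVARIANT HOLDS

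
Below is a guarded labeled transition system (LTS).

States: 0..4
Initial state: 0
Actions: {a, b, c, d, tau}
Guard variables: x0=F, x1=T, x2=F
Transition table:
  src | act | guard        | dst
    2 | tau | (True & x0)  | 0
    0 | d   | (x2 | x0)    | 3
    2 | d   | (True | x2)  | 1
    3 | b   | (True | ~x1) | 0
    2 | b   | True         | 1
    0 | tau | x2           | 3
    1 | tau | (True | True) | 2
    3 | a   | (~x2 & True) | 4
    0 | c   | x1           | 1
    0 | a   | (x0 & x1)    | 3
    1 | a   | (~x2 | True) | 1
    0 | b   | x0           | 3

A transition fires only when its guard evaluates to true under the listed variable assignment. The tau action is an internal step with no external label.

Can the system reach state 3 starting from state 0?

Answer: UNREACHABLE

Working:
After dropping false guards: 7 live edges.
L0 = {0}
L1 = {1}  now seen {0,1}
L2 = {2}  now seen {0,1,2}
Reachable = {0,1,2}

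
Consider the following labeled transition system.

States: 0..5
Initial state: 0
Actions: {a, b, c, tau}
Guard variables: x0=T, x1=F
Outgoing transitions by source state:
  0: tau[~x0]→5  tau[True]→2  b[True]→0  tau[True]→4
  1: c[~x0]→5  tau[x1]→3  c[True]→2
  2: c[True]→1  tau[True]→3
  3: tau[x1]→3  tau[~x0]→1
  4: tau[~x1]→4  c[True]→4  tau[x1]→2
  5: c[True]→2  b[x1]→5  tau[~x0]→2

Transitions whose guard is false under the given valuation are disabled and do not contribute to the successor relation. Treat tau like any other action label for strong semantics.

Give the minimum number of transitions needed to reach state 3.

Breadth-first toward 3:
  L0 = {0}
  L1 = {2,4}
  L2 = {1,3}
depth(3)=2, e.g. tau·tau

Answer: 2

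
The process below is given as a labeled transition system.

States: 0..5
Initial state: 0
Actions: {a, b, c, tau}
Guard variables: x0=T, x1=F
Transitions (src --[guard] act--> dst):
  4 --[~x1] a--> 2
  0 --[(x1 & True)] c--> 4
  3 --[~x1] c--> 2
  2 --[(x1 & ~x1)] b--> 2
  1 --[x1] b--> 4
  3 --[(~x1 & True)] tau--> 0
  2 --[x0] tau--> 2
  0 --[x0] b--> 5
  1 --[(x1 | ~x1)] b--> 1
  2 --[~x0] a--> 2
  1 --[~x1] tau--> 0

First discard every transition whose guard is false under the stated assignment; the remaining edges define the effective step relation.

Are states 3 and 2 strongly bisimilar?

Answer: NOT BISIMILAR

Working:
Compute ~ classes (split until stable):
  round 0: {{0,1,2,3,4,5}}
  round 1: {{0},{1},{2},{3},{4},{5}}
Fixed point at round 2; 6 class(es).
class of 3: {3}; class of 2: {2}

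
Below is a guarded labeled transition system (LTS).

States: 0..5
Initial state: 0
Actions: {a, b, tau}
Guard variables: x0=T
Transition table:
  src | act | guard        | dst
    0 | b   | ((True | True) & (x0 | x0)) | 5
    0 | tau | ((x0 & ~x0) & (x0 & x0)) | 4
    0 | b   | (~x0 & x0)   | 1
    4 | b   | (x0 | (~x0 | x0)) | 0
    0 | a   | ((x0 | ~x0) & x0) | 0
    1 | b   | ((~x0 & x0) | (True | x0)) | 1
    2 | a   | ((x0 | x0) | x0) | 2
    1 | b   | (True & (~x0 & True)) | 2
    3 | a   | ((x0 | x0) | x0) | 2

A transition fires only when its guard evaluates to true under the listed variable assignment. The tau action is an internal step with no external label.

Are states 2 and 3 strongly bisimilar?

Answer: BISIMILAR

Trace:
Bisimulation quotient by refinement:
  π0 = {{0,1,2,3,4,5}}
  π1 = {{0},{1,4},{2,3},{5}}
  π2 = {{0},{1},{2,3},{4},{5}}
Fixed point at round 3; 5 class(es).
[2]={2,3}  [3]={2,3}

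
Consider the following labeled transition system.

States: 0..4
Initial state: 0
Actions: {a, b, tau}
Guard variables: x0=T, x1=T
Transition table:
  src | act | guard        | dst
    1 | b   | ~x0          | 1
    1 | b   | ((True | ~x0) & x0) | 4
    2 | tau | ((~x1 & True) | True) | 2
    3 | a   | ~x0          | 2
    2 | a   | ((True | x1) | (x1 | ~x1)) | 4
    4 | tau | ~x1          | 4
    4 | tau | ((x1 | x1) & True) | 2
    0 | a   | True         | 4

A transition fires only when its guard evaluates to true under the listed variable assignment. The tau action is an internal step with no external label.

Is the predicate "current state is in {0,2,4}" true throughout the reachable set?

Answer: INVARIANT HOLDS

Working:
Inv-set: {0,2,4}
Reach set: {0,2,4}
  0: ✓
  2: ✓
  4: ✓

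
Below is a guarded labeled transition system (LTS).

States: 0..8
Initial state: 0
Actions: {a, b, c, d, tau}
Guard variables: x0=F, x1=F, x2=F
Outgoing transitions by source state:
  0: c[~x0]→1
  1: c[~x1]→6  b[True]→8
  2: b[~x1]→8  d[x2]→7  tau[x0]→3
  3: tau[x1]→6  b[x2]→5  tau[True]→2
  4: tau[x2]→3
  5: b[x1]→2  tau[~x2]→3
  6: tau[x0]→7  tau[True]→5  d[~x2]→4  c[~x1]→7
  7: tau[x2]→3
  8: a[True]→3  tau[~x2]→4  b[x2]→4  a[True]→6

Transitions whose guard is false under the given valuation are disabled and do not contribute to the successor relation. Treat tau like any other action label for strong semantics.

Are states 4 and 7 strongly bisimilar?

Bisimulation quotient by refinement:
  round 0: {{0,1,2,3,4,5,6,7,8}}
  round 1: {{0},{1},{2},{3,5},{4,7},{6},{8}}
  round 2: {{0},{1},{2},{3},{4,7},{5},{6},{8}}
8 equivalence class(es) (converged in 3)
class of 4: {4,7}; class of 7: {4,7}

Answer: BISIMILAR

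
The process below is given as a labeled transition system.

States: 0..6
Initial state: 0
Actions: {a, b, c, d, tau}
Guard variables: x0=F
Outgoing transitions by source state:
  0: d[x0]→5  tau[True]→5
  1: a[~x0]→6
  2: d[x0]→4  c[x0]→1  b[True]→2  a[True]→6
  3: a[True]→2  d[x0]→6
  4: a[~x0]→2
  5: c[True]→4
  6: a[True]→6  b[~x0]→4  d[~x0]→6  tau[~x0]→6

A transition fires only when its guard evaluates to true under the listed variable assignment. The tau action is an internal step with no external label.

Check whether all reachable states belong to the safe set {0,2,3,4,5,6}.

Answer: INVARIANT HOLDS

Trace:
Inv-set: {0,2,3,4,5,6}
R = {0,2,4,5,6}
  0: safe
  2: safe
  4: safe
  5: safe
  6: safe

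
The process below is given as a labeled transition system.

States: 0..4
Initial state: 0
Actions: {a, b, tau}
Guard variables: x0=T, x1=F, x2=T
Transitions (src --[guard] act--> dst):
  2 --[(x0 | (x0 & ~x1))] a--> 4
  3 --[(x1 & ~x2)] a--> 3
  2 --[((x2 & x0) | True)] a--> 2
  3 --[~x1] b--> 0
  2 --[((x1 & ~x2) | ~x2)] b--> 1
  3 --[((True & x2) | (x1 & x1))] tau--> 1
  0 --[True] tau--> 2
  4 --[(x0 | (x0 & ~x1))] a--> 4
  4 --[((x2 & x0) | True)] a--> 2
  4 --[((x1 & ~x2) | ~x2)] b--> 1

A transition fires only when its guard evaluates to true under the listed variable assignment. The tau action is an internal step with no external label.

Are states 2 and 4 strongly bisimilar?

Compute ~ classes (split until stable):
  round 0: {{0,1,2,3,4}}
  round 1: {{0},{1},{2,4},{3}}
stable after 2 split(s): 4 block(s)
[2]={2,4}  [4]={2,4}

Answer: BISIMILAR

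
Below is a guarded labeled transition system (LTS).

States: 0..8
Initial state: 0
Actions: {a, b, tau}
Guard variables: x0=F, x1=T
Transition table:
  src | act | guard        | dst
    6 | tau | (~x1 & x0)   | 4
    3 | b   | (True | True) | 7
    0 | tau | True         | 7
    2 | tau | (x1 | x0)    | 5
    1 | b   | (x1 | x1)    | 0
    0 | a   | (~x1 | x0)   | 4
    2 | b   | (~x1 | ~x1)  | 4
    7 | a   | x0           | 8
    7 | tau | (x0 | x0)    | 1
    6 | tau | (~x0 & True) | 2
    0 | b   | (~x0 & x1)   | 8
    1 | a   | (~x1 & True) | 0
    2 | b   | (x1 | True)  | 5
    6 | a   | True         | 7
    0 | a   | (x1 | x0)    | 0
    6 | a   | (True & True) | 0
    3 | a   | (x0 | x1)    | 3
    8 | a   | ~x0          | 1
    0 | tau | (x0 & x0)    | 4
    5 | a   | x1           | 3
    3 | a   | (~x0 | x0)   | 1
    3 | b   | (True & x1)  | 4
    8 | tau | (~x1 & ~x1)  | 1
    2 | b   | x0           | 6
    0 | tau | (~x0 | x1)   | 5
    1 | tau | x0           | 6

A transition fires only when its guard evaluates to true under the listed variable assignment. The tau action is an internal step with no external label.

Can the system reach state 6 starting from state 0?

Answer: UNREACHABLE

Trace:
After dropping false guards: 16 live edges.
depth 0: {0}
depth 1: {5,7,8}  total {0,5,7,8}
depth 2: {1,3}  total {0,1,3,5,7,8}
depth 3: {4}  total {0,1,3,4,5,7,8}
R = {0,1,3,4,5,7,8}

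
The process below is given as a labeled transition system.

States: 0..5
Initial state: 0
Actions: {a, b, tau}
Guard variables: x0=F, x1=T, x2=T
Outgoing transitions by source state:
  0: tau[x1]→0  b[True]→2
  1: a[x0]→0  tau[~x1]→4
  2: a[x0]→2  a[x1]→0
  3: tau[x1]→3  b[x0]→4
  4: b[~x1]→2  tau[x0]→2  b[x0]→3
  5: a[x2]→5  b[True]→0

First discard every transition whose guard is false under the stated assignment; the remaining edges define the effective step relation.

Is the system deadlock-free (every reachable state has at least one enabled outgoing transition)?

Answer: DEADLOCK-FREE

Trace:
Reach set: {0,2}
  0: b→2  tau→0  [2 out]
  2: a→0  [1 out]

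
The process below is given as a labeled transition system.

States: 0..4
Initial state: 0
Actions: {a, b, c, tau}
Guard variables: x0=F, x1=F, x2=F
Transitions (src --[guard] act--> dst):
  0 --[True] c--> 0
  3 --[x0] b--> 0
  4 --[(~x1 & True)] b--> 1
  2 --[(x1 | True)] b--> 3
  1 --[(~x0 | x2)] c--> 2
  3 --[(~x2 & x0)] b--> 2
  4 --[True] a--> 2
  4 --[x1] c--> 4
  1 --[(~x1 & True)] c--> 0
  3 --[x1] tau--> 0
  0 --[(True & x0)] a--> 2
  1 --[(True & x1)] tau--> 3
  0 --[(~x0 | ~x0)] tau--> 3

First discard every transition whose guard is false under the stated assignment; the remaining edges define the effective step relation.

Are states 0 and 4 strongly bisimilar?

Bisimulation quotient by refinement:
  P[0] = {{0,1,2,3,4}}
  P[1] = {{0},{1},{2},{3},{4}}
Fixed point at round 2; 5 class(es).
0∈{0}, 4∈{4}

Answer: NOT BISIMILAR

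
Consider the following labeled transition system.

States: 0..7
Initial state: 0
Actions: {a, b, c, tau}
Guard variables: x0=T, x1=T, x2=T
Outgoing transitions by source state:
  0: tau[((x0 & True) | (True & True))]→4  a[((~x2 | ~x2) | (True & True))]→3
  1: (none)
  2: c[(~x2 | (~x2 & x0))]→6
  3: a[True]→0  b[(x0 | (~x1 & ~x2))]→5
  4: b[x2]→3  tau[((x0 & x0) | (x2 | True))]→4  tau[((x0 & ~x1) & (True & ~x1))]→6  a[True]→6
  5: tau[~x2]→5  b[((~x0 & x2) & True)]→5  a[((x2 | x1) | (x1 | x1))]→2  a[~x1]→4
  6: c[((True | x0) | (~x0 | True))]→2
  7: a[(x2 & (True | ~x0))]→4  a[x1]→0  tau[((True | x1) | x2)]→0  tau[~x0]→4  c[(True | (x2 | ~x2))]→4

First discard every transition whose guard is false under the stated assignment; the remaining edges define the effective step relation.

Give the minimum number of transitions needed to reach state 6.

Layered search for 6:
  depth 0: {0}
  depth 1: {3,4}
  depth 2: {5,6}
first hit 6 at d=2 via tau·a

Answer: 2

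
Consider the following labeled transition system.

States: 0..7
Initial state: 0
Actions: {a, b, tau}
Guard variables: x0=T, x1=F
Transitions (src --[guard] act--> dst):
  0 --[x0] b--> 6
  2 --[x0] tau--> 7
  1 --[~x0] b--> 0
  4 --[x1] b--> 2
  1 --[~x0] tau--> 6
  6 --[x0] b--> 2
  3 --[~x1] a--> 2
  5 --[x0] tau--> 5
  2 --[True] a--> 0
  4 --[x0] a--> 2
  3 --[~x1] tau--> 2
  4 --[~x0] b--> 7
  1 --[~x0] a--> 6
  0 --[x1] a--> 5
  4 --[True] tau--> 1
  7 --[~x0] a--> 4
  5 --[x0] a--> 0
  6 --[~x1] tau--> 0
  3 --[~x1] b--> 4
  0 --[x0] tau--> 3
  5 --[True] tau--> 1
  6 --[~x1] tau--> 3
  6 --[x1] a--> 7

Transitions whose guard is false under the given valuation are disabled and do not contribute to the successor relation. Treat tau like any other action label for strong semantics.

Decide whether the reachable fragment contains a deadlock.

R = {0,1,2,3,4,6,7}
  0: b→6  tau→3  [2 out]
  1: ∅  [no exit]
  2: a→0  tau→7  [2 out]
  3: a→2  b→4  tau→2  [3 out]
  4: a→2  tau→1  [2 out]
  6: b→2  tau→0  tau→3  [3 out]
  7: ∅  [no exit]
trace reaching 1: tau·b·tau

Answer: DEADLOCK at state 1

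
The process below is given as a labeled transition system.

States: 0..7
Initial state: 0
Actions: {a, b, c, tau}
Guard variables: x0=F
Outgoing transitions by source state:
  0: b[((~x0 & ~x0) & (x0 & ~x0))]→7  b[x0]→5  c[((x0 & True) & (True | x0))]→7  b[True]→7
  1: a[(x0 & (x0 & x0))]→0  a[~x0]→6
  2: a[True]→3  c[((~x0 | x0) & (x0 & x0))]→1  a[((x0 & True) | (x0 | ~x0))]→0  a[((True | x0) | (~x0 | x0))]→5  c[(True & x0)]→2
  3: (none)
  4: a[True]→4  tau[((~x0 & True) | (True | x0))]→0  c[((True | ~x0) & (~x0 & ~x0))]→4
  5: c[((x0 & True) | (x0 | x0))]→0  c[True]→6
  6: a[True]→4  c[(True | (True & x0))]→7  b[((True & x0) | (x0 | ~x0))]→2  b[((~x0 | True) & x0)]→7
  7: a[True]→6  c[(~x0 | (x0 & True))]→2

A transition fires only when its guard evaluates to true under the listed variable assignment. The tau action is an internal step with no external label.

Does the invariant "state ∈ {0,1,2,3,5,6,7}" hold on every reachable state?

Inv-set: {0,1,2,3,5,6,7}
Reachable = {0,2,3,4,5,6,7}
  0: safe
  2: safe
  3: safe
  4: outside
  5: safe
  6: safe
  7: safe
witness against invariant: b·a·a → 4

Answer: INVARIANT VIOLATED at state 4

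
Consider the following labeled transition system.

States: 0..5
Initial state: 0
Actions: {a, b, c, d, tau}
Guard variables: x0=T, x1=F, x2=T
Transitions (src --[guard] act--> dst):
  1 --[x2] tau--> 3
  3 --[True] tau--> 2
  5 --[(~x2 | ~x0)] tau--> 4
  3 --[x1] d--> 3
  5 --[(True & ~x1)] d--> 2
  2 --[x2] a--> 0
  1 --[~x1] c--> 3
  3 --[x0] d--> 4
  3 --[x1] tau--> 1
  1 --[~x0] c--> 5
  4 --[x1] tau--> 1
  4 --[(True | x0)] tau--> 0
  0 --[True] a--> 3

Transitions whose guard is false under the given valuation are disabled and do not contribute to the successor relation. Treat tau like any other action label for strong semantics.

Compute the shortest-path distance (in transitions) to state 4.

Answer: 2

Analysis:
Layered search for 4:
  depth 0: {0}
  depth 1: {3}
  depth 2: {2,4}
4 enters at depth 2; path a·d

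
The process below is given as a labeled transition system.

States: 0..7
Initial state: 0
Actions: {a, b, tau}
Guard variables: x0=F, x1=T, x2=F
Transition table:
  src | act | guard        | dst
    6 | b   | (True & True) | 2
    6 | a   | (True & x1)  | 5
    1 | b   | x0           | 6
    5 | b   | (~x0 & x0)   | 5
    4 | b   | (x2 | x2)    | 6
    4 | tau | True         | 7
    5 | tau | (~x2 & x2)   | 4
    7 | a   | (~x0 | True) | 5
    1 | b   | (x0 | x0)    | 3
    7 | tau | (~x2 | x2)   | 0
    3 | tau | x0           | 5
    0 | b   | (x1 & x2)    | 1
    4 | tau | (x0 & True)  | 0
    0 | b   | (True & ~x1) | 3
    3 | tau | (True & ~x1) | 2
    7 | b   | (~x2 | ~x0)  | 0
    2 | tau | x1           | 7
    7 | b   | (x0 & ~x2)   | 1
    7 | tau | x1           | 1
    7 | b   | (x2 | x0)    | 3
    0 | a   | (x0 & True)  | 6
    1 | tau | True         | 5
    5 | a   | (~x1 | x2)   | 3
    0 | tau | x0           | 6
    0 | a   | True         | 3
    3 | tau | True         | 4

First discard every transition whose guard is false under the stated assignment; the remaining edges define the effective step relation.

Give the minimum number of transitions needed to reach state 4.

Answer: 2

Working:
Breadth-first toward 4:
  L0 = {0}
  L1 = {3}
  L2 = {4}
4 enters at depth 2; path a·tau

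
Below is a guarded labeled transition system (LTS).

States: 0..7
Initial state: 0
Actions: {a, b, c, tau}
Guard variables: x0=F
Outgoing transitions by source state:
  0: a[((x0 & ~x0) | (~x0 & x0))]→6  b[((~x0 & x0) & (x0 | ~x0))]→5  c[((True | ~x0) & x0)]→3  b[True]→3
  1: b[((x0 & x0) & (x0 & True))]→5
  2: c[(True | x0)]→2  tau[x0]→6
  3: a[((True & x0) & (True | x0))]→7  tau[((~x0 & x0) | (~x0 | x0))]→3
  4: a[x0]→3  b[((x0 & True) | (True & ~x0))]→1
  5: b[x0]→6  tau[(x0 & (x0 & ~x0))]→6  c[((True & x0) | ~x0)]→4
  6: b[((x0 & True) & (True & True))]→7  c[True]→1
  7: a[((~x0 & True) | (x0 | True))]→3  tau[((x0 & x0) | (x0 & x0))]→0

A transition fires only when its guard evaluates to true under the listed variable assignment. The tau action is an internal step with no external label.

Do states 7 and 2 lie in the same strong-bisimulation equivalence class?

Answer: NOT BISIMILAR

Trace:
Refine partition for ~:
  round 0: {{0,1,2,3,4,5,6,7}}
  round 1: {{0,4},{1},{2,5,6},{3},{7}}
  round 2: {{0},{1},{2},{3},{4},{5},{6},{7}}
Fixed point at round 3; 8 class(es).
[7]={7}  [2]={2}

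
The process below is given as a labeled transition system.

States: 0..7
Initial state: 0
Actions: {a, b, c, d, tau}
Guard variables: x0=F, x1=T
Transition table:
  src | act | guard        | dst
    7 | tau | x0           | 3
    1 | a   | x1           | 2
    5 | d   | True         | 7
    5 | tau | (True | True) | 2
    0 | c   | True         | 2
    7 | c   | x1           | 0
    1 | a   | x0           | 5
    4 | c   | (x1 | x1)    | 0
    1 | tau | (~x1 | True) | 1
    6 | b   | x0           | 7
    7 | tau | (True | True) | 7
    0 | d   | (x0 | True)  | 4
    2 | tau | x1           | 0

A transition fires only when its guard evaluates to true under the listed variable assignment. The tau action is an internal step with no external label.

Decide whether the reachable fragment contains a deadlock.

Answer: DEADLOCK-FREE

Working:
Reachable = {0,2,4}
  0: c→2  d→4  [2 out]
  2: tau→0  [1 out]
  4: c→0  [1 out]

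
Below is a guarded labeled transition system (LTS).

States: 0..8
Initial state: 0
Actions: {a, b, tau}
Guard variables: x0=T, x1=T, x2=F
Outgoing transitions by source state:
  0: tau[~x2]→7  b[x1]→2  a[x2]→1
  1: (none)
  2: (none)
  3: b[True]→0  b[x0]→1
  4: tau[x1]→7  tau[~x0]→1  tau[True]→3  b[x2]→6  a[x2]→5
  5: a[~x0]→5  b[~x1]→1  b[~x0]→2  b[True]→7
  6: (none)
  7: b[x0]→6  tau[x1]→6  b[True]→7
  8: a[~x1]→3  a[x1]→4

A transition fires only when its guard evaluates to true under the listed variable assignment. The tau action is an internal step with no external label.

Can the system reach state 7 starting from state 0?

11 transition(s) survive guard evaluation.
L0 = {0}
L1 = {2,7}  cumulative {0,2,7}
L2 = {6}  cumulative {0,2,6,7}
Reachable = {0,2,6,7}
witness 7: tau

Answer: REACHABLE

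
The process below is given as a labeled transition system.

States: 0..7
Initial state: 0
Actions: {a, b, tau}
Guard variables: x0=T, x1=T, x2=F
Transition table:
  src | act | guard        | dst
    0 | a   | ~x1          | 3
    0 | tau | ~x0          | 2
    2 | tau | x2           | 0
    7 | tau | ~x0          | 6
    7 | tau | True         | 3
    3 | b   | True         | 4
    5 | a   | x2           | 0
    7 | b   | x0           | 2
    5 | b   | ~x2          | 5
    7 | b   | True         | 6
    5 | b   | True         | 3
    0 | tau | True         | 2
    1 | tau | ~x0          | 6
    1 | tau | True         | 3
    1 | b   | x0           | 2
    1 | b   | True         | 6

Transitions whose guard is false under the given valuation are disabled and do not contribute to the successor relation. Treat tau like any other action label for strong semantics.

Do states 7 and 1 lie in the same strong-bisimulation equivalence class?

Answer: BISIMILAR

Analysis:
Bisimulation quotient by refinement:
  round 0: {{0,1,2,3,4,5,6,7}}
  round 1: {{0},{1,7},{2,4,6},{3,5}}
  round 2: {{0},{1,7},{2,4,6},{3},{5}}
stable after 3 split(s): 5 block(s)
7∈{1,7}, 1∈{1,7}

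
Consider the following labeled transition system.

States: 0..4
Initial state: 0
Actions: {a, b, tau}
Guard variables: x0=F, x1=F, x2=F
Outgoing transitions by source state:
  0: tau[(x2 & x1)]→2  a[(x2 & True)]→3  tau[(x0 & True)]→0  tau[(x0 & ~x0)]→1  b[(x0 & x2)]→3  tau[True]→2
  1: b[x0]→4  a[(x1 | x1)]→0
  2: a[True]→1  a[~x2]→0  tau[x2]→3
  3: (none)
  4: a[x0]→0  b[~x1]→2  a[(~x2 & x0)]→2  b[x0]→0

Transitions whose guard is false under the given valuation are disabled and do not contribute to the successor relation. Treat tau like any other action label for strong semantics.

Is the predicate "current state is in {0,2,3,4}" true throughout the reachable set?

Answer: INVARIANT VIOLATED at state 1

Working:
Allowed set {0,2,3,4}
Reachable = {0,1,2}
  0: ✓
  1: ✗ unsafe
  2: ✓
counterexample path to 1: tau·a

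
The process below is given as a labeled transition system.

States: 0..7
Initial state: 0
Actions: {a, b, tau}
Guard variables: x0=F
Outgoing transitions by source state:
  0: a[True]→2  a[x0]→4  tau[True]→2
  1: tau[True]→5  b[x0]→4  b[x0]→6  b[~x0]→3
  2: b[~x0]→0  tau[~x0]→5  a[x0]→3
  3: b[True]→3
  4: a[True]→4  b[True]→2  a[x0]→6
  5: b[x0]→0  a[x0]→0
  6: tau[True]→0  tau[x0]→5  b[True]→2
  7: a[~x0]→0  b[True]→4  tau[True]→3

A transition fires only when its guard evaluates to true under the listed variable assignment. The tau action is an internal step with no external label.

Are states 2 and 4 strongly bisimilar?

Answer: NOT BISIMILAR

Analysis:
Compute ~ classes (split until stable):
  P[0] = {{0,1,2,3,4,5,6,7}}
  P[1] = {{0},{1,2,6},{3},{4},{5},{7}}
  P[2] = {{0},{1},{2},{3},{4},{5},{6},{7}}
Fixed point at round 3; 8 class(es).
2∈{2}, 4∈{4}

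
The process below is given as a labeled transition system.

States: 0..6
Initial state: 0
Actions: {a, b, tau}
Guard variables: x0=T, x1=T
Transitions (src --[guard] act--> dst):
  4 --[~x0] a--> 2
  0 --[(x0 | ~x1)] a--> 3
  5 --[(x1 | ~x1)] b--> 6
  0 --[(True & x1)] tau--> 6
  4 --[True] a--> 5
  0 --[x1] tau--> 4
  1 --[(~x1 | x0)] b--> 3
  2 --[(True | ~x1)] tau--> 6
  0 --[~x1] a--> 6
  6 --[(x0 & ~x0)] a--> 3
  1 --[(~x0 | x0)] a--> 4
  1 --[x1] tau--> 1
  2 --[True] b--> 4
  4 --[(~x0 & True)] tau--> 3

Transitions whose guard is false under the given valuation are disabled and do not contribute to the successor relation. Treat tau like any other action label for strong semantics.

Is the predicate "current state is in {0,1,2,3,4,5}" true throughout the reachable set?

Inv-set: {0,1,2,3,4,5}
R = {0,3,4,5,6}
  0: safe
  3: safe
  4: safe
  5: safe
  6: VIOLATES
counterexample path to 6: tau

Answer: INVARIANT VIOLATED at state 6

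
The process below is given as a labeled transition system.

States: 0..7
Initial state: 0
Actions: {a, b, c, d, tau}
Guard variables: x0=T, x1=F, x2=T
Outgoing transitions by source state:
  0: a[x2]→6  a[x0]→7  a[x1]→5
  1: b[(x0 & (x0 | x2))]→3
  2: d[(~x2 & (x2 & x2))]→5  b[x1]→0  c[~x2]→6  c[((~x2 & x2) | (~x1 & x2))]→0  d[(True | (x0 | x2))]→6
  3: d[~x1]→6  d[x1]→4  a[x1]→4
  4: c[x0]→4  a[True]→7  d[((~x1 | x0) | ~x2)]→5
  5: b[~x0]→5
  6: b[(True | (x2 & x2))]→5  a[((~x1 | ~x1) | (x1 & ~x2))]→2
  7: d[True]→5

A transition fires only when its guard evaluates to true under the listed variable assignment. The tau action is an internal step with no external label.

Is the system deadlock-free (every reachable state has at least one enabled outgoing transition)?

Answer: DEADLOCK at state 5

Analysis:
R = {0,2,5,6,7}
  0: a→6  a→7  [2 out]
  2: c→0  d→6  [2 out]
  5: ∅  [deadlock]
  6: a→2  b→5  [2 out]
  7: d→5  [1 out]
trace reaching 5: a·b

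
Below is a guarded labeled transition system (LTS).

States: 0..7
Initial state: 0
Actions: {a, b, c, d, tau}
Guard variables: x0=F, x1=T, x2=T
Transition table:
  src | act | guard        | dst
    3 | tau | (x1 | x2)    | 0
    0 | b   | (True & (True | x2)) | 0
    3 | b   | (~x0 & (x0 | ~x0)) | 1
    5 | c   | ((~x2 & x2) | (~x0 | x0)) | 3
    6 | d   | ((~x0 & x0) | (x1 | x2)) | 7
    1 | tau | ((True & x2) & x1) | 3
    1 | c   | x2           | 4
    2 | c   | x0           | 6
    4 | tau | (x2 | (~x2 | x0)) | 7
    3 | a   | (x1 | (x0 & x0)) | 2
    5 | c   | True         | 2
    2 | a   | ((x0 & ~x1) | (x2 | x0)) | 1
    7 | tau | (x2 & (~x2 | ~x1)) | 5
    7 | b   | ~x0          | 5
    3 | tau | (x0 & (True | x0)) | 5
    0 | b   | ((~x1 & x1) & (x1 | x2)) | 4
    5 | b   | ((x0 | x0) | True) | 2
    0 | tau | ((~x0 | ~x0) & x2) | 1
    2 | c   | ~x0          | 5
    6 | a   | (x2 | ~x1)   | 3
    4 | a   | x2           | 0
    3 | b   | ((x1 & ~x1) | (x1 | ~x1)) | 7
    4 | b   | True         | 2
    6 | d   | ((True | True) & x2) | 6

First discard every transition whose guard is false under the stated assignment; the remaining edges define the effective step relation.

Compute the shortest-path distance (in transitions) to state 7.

Answer: 3

Working:
Layered search for 7:
  depth 0: {0}
  depth 1: {1}
  depth 2: {3,4}
  depth 3: {2,7}
depth(7)=3, e.g. tau·c·tau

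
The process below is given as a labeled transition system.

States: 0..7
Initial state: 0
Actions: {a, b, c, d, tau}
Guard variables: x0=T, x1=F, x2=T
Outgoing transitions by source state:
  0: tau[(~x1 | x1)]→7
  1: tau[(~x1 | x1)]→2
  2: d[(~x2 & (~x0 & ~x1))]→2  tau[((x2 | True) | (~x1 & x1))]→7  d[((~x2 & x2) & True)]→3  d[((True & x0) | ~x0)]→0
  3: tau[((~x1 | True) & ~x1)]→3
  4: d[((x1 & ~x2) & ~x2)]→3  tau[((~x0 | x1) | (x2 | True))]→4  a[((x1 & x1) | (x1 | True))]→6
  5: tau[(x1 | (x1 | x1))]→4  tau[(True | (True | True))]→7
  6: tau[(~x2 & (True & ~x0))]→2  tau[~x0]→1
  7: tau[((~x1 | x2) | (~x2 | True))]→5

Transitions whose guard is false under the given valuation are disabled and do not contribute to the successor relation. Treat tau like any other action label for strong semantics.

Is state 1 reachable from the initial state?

9 transition(s) survive guard evaluation.
depth 0: {0}
depth 1: {7}  cumulative {0,7}
depth 2: {5}  cumulative {0,5,7}
Reachable = {0,5,7}

Answer: UNREACHABLE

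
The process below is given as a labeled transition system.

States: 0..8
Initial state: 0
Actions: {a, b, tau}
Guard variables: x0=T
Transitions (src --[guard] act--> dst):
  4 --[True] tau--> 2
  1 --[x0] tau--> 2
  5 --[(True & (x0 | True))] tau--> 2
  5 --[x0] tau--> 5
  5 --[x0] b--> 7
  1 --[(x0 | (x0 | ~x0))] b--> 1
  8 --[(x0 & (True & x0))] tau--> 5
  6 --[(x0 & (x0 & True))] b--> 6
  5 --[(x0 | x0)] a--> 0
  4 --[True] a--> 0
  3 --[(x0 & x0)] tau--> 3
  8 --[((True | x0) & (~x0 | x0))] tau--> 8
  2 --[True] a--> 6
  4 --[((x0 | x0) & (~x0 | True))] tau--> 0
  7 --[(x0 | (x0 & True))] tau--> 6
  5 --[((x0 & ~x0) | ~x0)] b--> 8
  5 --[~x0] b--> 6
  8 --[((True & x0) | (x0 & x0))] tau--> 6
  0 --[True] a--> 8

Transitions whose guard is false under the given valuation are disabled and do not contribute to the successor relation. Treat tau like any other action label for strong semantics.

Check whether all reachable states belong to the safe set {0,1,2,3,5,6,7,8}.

Inv-set: {0,1,2,3,5,6,7,8}
Reach set: {0,2,5,6,7,8}
  0: safe
  2: safe
  5: safe
  6: safe
  7: safe
  8: safe

Answer: INVARIANT HOLDS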